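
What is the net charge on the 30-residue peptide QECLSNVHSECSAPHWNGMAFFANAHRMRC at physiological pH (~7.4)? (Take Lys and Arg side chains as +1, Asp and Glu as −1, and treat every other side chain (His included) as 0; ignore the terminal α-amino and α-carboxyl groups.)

0

Positive (K, R): R27, R29 → +2.
Negative (D, E): E2, E10 → −2.
Net charge = (+2) + (−2) = 0.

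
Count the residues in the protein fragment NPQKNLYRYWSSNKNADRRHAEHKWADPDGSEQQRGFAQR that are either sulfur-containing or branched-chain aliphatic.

Sulfur-containing: C, M. Branched-chain aliphatic: I, L, V.
Sulfur-containing residues here: none (0).
Branched-chain aliphatic residues here: L6 (1).
The two groups share no amino acid, so total = 0 + 1 = 1.

1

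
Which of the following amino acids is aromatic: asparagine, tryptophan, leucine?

The aromatic amino acids are Phe (F, benzyl), Trp (W, indole), and Tyr (Y, phenol).
Of the listed options, only tryptophan belongs to this group.

tryptophan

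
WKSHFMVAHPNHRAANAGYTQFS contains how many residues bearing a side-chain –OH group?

4

S, T, and Y are the three residues with a side-chain hydroxyl.
Matching residues: S3, Y19, T20, S23.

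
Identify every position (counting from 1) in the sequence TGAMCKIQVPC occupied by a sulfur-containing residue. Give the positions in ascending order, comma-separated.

The sulfur-bearing residues are cysteine (–SH) and methionine (–S–CH₃).
Matching residues: M4, C5, C11.

4, 5, 11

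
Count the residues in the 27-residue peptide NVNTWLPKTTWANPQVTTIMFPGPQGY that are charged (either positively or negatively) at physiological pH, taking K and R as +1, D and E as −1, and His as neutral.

1

Charged side chains at pH ~7.4: K, R (positive); D, E (negative).
Matching residues: K8.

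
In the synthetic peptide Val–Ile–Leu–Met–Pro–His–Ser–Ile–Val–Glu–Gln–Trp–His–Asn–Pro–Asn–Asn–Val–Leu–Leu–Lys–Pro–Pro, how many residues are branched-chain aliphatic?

Valine (V), leucine (L), and isoleucine (I) are the branched-chain amino acids.
Matching residues: Val1, Ile2, Leu3, Ile8, Val9, Val18, Leu19, Leu20.

8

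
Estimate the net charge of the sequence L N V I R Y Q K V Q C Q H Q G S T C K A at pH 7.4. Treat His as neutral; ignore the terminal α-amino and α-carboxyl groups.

+3

At pH ~7.4 the Lys and Arg side chains are protonated (+1), the Asp and Glu side chains are deprotonated (−1), and with His taken as neutral all other side chains carry no charge.
Positive (K, R): R5, K8, K19 → +3.
Negative (D, E): none → −0.
Net charge = (+3) + (−0) = +3.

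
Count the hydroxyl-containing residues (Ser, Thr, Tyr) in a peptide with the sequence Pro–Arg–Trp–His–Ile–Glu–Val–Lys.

None of the 8 residues belong to this group.

0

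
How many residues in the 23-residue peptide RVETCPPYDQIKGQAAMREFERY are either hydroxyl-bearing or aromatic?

4

Hydroxyl-bearing: S, T, Y. Aromatic: F, W, Y.
Hydroxyl-bearing residues here: T4, Y8, Y23 (3).
Aromatic residues here: Y8, F20, Y23 (3).
Y is in both groups, so the 2 Y residues must not be double-counted.
Total = 3 + 3 − 2 = 4.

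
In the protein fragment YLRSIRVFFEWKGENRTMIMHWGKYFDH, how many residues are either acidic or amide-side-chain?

Acidic: D, E. Amide-side-chain: N, Q.
Acidic residues here: E10, E14, D27 (3).
Amide-side-chain residues here: N15 (1).
The two groups share no amino acid, so total = 3 + 1 = 4.

4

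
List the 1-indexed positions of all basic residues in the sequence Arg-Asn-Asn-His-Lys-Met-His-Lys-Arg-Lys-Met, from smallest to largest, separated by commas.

K, R, and H are the three residues with basic side chains (ε-amine, guanidinium, and imidazole respectively).
Matching residues: Arg1, His4, Lys5, His7, Lys8, Arg9, Lys10.

1, 4, 5, 7, 8, 9, 10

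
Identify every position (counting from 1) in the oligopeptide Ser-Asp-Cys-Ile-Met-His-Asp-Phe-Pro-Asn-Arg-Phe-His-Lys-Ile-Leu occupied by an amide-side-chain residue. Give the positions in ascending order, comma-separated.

10

Matching residues: Asn10.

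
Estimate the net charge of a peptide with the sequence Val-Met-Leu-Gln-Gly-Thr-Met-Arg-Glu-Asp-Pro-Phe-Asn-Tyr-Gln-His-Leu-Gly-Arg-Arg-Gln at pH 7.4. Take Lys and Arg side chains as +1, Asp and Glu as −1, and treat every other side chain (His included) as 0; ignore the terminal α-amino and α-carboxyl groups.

Positive (K, R): Arg8, Arg19, Arg20 → +3.
Negative (D, E): Glu9, Asp10 → −2.
Net charge = (+3) + (−2) = +1.

+1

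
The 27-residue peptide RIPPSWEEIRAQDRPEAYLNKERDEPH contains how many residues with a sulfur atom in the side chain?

0

Only Cys (C) and Met (M) have a sulfur atom in the side chain.
None of the 27 residues belong to this group.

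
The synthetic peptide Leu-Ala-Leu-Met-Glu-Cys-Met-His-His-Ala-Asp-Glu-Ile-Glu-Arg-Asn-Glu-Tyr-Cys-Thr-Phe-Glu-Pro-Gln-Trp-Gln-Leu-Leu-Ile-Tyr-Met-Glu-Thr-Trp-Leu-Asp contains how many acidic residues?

8

The acidic residues are Asp (D) and Glu (E), whose side chains end in a carboxylate group.
Matching residues: Glu5, Asp11, Glu12, Glu14, Glu17, Glu22, Glu32, Asp36.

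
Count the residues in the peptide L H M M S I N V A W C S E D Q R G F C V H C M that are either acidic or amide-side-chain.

Acidic: D, E. Amide-side-chain: N, Q.
Acidic residues here: E13, D14 (2).
Amide-side-chain residues here: N7, Q15 (2).
The two groups share no amino acid, so total = 2 + 2 = 4.

4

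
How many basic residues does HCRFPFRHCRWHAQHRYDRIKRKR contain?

13

Lysine (K), arginine (R), and histidine (H) have basic, nitrogen-containing side chains.
Matching residues: H1, R3, R7, H8, R10, H12, H15, R16, R19, K21, R22, K23, R24.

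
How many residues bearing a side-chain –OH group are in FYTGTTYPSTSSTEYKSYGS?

Serine (S), threonine (T), and tyrosine (Y) each carry a hydroxyl group on the side chain.
Matching residues: Y2, T3, T5, T6, Y7, S9, T10, S11, S12, T13, Y15, S17, Y18, S20.

14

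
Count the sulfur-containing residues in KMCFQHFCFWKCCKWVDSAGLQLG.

The sulfur-bearing residues are cysteine (–SH) and methionine (–S–CH₃).
Matching residues: M2, C3, C8, C12, C13.

5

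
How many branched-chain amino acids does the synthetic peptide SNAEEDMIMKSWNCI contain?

2

V, L, and I make up the branched-chain aliphatic group.
Matching residues: I8, I15.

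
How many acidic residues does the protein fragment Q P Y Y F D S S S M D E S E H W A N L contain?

4

Aspartate (D) and glutamate (E) have carboxylic-acid side chains and are the acidic amino acids.
Matching residues: D6, D11, E12, E14.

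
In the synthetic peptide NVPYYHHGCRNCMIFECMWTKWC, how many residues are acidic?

1

Only D (aspartate) and E (glutamate) carry a side-chain carboxylic acid.
Matching residues: E16.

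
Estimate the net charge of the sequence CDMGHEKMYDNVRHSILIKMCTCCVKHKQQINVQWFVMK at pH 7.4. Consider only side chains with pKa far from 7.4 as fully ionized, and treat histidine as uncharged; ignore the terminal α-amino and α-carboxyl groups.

The side chains ionized at physiological pH are Lys/Arg (+1) and Asp/Glu (−1); with His treated as neutral, nothing else contributes.
Positive (K, R): K7, R13, K19, K26, K28, K39 → +6.
Negative (D, E): D2, E6, D10 → −3.
Net charge = (+6) + (−3) = +3.

+3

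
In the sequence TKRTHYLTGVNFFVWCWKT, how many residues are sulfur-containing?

1

Only Cys (C) and Met (M) have a sulfur atom in the side chain.
Matching residues: C16.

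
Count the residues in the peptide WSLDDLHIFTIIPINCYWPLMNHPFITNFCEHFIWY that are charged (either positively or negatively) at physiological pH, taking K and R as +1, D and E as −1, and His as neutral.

3

Charged side chains at pH ~7.4: K, R (positive); D, E (negative).
Matching residues: D4, D5, E31.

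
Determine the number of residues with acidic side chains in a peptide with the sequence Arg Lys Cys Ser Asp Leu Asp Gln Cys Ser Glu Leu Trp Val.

The acidic residues are Asp (D) and Glu (E), whose side chains end in a carboxylate group.
Matching residues: Asp5, Asp7, Glu11.

3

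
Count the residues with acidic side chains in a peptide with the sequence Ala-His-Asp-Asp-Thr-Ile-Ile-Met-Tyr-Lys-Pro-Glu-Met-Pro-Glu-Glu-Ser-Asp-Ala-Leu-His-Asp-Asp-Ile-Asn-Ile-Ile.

8

Only D (aspartate) and E (glutamate) carry a side-chain carboxylic acid.
Matching residues: Asp3, Asp4, Glu12, Glu15, Glu16, Asp18, Asp22, Asp23.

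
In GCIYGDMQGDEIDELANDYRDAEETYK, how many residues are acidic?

9

Aspartate (D) and glutamate (E) have carboxylic-acid side chains and are the acidic amino acids.
Matching residues: D6, D10, E11, D13, E14, D18, D21, E23, E24.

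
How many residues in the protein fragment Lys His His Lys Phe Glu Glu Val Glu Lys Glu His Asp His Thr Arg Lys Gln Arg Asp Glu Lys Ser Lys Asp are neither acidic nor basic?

5

Acidic: D, E. Basic: K, R, H. All other residues are neither.
Matching residues: Phe5, Val8, Thr15, Gln18, Ser23.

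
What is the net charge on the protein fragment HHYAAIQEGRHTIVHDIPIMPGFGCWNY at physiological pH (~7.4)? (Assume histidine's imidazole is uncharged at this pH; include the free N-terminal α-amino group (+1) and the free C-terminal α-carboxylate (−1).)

The side chains ionized at physiological pH are Lys/Arg (+1) and Asp/Glu (−1); with His treated as neutral, nothing else contributes.
Positive (K, R): R10 → +1.
Negative (D, E): E8, D16 → −2.
The N-terminus (+1) and C-terminus (−1) cancel.
Net charge = (+1) + (−2) = −1.

-1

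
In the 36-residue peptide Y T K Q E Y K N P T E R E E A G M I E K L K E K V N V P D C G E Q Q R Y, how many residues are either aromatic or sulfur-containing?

5

Aromatic: F, W, Y. Sulfur-containing: C, M.
Aromatic residues here: Y1, Y6, Y36 (3).
Sulfur-containing residues here: M17, C30 (2).
The two groups share no amino acid, so total = 3 + 2 = 5.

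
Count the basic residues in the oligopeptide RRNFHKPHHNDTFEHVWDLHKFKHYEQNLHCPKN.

The basic amino acids are Lys (K), Arg (R), and His (H).
Matching residues: R1, R2, H5, K6, H8, H9, H15, H20, K21, K23, H24, H30, K33.

13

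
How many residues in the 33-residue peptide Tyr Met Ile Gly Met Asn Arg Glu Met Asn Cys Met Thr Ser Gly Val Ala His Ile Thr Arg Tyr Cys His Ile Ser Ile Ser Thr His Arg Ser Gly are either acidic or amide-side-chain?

3

Acidic: D, E. Amide-side-chain: N, Q.
Acidic residues here: Glu8 (1).
Amide-side-chain residues here: Asn6, Asn10 (2).
The two groups share no amino acid, so total = 1 + 2 = 3.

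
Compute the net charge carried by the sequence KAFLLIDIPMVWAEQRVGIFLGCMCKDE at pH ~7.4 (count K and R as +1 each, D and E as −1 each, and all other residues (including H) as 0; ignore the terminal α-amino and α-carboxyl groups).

-1

Positive (K, R): K1, R16, K26 → +3.
Negative (D, E): D7, E14, D27, E28 → −4.
Net charge = (+3) + (−4) = −1.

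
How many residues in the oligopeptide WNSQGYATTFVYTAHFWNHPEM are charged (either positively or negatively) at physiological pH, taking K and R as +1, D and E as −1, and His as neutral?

Charged side chains at pH ~7.4: K, R (positive); D, E (negative).
Matching residues: E21.

1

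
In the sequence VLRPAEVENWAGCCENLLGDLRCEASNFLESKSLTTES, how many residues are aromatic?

2

The aromatic amino acids are Phe (F, benzyl), Trp (W, indole), and Tyr (Y, phenol).
Matching residues: W10, F28.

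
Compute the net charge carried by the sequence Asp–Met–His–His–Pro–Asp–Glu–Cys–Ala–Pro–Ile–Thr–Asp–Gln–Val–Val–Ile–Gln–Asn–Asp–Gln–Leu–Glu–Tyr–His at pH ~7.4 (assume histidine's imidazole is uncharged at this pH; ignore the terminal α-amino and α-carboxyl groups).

The side chains ionized at physiological pH are Lys/Arg (+1) and Asp/Glu (−1); with His treated as neutral, nothing else contributes.
Positive (K, R): none → +0.
Negative (D, E): Asp1, Asp6, Glu7, Asp13, Asp20, Glu23 → −6.
Net charge = (+0) + (−6) = −6.

-6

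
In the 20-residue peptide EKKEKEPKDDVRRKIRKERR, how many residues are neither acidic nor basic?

3

Acidic: D, E. Basic: K, R, H. All other residues are neither.
Matching residues: P7, V11, I15.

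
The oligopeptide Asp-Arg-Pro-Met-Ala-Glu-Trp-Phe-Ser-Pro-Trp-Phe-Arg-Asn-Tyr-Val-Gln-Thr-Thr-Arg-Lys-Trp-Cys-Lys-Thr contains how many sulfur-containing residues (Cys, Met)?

2

Matching residues: Met4, Cys23.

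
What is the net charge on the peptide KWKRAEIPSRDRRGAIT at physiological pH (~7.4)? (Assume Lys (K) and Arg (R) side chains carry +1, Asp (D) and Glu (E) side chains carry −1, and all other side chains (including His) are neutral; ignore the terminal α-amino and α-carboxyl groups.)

+4

Positive (K, R): K1, K3, R4, R10, R12, R13 → +6.
Negative (D, E): E6, D11 → −2.
Net charge = (+6) + (−2) = +4.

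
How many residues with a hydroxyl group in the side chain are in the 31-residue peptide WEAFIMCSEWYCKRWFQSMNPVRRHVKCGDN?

The –OH-bearing residues are Ser, Thr (aliphatic alcohols), and Tyr (phenol).
Matching residues: S8, Y11, S18.

3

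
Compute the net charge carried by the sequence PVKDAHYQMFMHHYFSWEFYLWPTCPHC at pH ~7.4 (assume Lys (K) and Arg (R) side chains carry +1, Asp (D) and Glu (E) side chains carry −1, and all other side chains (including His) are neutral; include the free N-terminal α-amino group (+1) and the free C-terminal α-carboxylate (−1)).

Positive (K, R): K3 → +1.
Negative (D, E): D4, E18 → −2.
The N-terminus (+1) and C-terminus (−1) cancel.
Net charge = (+1) + (−2) = −1.

-1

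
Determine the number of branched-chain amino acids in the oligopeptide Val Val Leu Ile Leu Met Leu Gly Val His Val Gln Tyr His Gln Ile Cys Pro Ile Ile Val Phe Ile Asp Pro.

The BCAAs are Val, Leu, and Ile — aliphatic side chains with a branch point.
Matching residues: Val1, Val2, Leu3, Ile4, Leu5, Leu7, Val9, Val11, Ile16, Ile19, Ile20, Val21, Ile23.

13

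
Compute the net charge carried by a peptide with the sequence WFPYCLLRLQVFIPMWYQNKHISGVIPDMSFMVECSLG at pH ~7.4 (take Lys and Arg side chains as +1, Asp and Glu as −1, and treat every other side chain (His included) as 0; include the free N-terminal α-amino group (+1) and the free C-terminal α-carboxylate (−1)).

0

Positive (K, R): R8, K20 → +2.
Negative (D, E): D28, E34 → −2.
The N-terminus (+1) and C-terminus (−1) cancel.
Net charge = (+2) + (−2) = 0.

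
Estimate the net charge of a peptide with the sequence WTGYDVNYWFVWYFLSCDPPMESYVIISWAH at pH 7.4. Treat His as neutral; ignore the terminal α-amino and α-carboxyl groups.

-3

The side chains ionized at physiological pH are Lys/Arg (+1) and Asp/Glu (−1); with His treated as neutral, nothing else contributes.
Positive (K, R): none → +0.
Negative (D, E): D5, D18, E22 → −3.
Net charge = (+0) + (−3) = −3.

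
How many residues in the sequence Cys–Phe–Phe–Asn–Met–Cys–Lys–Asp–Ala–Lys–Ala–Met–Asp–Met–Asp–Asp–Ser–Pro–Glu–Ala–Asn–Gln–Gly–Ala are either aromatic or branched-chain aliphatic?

2

Aromatic: F, W, Y. Branched-chain aliphatic: I, L, V.
Aromatic residues here: Phe2, Phe3 (2).
Branched-chain aliphatic residues here: none (0).
The two groups share no amino acid, so total = 2 + 0 = 2.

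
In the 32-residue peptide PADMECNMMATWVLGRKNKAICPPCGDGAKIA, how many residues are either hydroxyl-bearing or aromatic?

2

Hydroxyl-bearing: S, T, Y. Aromatic: F, W, Y.
Hydroxyl-bearing residues here: T11 (1).
Aromatic residues here: W12 (1).
(Y belongs to both groups, but none appear in this sequence.) Total = 1 + 1 = 2.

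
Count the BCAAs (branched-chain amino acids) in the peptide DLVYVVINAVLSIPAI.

The BCAAs are Val, Leu, and Ile — aliphatic side chains with a branch point.
Matching residues: L2, V3, V5, V6, I7, V10, L11, I13, I16.

9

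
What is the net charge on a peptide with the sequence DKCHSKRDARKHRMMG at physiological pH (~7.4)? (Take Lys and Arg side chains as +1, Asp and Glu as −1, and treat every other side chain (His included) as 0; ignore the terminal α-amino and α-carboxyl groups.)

Positive (K, R): K2, K6, R7, R10, K11, R13 → +6.
Negative (D, E): D1, D8 → −2.
Net charge = (+6) + (−2) = +4.

+4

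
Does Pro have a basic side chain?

No

Lysine (K), arginine (R), and histidine (H) have basic, nitrogen-containing side chains.
Proline is not in this group.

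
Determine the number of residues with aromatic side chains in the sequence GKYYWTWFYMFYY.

Phenylalanine (F), tryptophan (W), and tyrosine (Y) have aromatic ring side chains.
Matching residues: Y3, Y4, W5, W7, F8, Y9, F11, Y12, Y13.

9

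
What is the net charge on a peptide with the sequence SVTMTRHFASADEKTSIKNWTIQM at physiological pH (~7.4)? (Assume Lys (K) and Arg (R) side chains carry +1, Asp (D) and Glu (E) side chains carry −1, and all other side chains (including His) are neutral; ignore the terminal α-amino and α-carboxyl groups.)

+1

Positive (K, R): R6, K14, K18 → +3.
Negative (D, E): D12, E13 → −2.
Net charge = (+3) + (−2) = +1.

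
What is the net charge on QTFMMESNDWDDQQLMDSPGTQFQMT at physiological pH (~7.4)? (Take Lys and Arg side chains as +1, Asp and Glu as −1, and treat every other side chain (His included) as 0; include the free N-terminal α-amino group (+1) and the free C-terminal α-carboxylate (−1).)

Positive (K, R): none → +0.
Negative (D, E): E6, D9, D11, D12, D17 → −5.
The N-terminus (+1) and C-terminus (−1) cancel.
Net charge = (+0) + (−5) = −5.

-5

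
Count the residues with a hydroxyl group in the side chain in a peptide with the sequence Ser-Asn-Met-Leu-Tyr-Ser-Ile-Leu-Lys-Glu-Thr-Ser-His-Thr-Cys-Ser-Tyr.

Serine (S), threonine (T), and tyrosine (Y) each carry a hydroxyl group on the side chain.
Matching residues: Ser1, Tyr5, Ser6, Thr11, Ser12, Thr14, Ser16, Tyr17.

8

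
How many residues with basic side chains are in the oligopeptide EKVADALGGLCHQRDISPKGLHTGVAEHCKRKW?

9

The basic amino acids are Lys (K), Arg (R), and His (H).
Matching residues: K2, H12, R14, K19, H22, H28, K30, R31, K32.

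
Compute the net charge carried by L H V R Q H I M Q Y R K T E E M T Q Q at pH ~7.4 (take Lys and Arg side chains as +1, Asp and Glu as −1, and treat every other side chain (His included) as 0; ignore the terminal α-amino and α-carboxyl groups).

+1

Positive (K, R): R4, R11, K12 → +3.
Negative (D, E): E14, E15 → −2.
Net charge = (+3) + (−2) = +1.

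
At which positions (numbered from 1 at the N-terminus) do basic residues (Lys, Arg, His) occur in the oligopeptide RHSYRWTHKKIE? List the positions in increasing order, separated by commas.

1, 2, 5, 8, 9, 10

Matching residues: R1, H2, R5, H8, K9, K10.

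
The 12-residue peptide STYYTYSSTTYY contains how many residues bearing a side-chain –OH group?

12

The –OH-bearing residues are Ser, Thr (aliphatic alcohols), and Tyr (phenol).
Matching residues: S1, T2, Y3, Y4, T5, Y6, S7, S8, T9, T10, Y11, Y12.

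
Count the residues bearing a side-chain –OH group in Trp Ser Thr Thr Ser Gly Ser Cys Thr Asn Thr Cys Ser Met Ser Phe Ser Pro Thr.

11

S, T, and Y are the three residues with a side-chain hydroxyl.
Matching residues: Ser2, Thr3, Thr4, Ser5, Ser7, Thr9, Thr11, Ser13, Ser15, Ser17, Thr19.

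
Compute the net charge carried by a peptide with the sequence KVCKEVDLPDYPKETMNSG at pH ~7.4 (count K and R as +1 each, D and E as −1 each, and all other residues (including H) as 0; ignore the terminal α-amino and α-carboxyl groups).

Positive (K, R): K1, K4, K13 → +3.
Negative (D, E): E5, D7, D10, E14 → −4.
Net charge = (+3) + (−4) = −1.

-1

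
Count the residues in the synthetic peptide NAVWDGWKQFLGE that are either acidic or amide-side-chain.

Acidic: D, E. Amide-side-chain: N, Q.
Acidic residues here: D5, E13 (2).
Amide-side-chain residues here: N1, Q9 (2).
The two groups share no amino acid, so total = 2 + 2 = 4.

4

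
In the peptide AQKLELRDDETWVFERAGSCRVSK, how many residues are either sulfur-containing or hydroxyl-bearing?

Sulfur-containing: C, M. Hydroxyl-bearing: S, T, Y.
Sulfur-containing residues here: C20 (1).
Hydroxyl-bearing residues here: T11, S19, S23 (3).
The two groups share no amino acid, so total = 1 + 3 = 4.

4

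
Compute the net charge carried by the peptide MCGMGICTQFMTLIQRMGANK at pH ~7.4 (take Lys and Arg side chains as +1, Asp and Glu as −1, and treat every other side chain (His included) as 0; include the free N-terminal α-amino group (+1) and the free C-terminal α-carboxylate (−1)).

+2

Positive (K, R): R16, K21 → +2.
Negative (D, E): none → −0.
The N-terminus (+1) and C-terminus (−1) cancel.
Net charge = (+2) + (−0) = +2.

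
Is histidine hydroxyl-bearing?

S, T, and Y are the three residues with a side-chain hydroxyl.
Histidine is not in this group.

No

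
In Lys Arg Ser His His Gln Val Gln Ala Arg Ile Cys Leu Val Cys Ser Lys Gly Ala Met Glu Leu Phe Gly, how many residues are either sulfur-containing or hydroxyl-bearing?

Sulfur-containing: C, M. Hydroxyl-bearing: S, T, Y.
Sulfur-containing residues here: Cys12, Cys15, Met20 (3).
Hydroxyl-bearing residues here: Ser3, Ser16 (2).
The two groups share no amino acid, so total = 3 + 2 = 5.

5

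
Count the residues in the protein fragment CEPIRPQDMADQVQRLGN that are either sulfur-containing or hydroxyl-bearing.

2

Sulfur-containing: C, M. Hydroxyl-bearing: S, T, Y.
Sulfur-containing residues here: C1, M9 (2).
Hydroxyl-bearing residues here: none (0).
The two groups share no amino acid, so total = 2 + 0 = 2.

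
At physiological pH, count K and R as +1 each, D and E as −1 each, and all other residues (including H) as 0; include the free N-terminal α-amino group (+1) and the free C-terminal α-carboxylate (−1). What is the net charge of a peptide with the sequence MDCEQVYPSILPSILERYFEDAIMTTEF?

Positive (K, R): R17 → +1.
Negative (D, E): D2, E4, E16, E20, D21, E27 → −6.
The N-terminus (+1) and C-terminus (−1) cancel.
Net charge = (+1) + (−6) = −5.

-5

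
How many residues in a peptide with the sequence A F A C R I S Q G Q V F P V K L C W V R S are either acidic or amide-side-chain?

2

Acidic: D, E. Amide-side-chain: N, Q.
Acidic residues here: none (0).
Amide-side-chain residues here: Q8, Q10 (2).
The two groups share no amino acid, so total = 0 + 2 = 2.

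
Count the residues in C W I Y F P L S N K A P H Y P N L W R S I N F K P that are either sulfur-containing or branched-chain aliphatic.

5

Sulfur-containing: C, M. Branched-chain aliphatic: I, L, V.
Sulfur-containing residues here: C1 (1).
Branched-chain aliphatic residues here: I3, L7, L17, I21 (4).
The two groups share no amino acid, so total = 1 + 4 = 5.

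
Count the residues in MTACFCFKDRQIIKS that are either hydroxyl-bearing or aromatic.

Hydroxyl-bearing: S, T, Y. Aromatic: F, W, Y.
Hydroxyl-bearing residues here: T2, S15 (2).
Aromatic residues here: F5, F7 (2).
(Y belongs to both groups, but none appear in this sequence.) Total = 2 + 2 = 4.

4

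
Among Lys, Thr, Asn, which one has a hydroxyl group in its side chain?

Thr

The –OH-bearing residues are Ser, Thr (aliphatic alcohols), and Tyr (phenol).
Of the listed options, only Thr belongs to this group.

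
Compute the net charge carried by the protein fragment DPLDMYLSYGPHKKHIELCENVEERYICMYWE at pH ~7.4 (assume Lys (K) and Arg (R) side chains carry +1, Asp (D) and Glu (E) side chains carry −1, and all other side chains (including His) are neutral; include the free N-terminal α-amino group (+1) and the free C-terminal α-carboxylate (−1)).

-4

Positive (K, R): K13, K14, R25 → +3.
Negative (D, E): D1, D4, E17, E20, E23, E24, E32 → −7.
The N-terminus (+1) and C-terminus (−1) cancel.
Net charge = (+3) + (−7) = −4.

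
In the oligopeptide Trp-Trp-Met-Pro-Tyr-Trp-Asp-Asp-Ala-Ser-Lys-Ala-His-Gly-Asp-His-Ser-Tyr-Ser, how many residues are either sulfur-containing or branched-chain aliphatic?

1

Sulfur-containing: C, M. Branched-chain aliphatic: I, L, V.
Sulfur-containing residues here: Met3 (1).
Branched-chain aliphatic residues here: none (0).
The two groups share no amino acid, so total = 1 + 0 = 1.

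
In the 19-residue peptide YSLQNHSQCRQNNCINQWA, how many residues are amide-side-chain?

8

Only N (asparagine) and Q (glutamine) carry a side-chain carboxamide.
Matching residues: Q4, N5, Q8, Q11, N12, N13, N16, Q17.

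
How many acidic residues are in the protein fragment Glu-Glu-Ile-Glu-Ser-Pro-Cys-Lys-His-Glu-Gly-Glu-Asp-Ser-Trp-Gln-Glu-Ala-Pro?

7

Only D (aspartate) and E (glutamate) carry a side-chain carboxylic acid.
Matching residues: Glu1, Glu2, Glu4, Glu10, Glu12, Asp13, Glu17.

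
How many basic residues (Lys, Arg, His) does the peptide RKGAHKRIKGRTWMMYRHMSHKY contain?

11

Matching residues: R1, K2, H5, K6, R7, K9, R11, R17, H18, H21, K22.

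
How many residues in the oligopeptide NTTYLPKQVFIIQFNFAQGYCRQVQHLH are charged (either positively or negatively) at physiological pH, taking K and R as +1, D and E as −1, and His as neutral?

2

Charged side chains at pH ~7.4: K, R (positive); D, E (negative).
Matching residues: K7, R22.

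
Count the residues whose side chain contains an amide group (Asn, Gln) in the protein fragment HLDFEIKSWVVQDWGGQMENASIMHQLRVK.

Matching residues: Q12, Q17, N20, Q26.

4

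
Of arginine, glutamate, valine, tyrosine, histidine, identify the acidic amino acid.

The acidic residues are Asp (D) and Glu (E), whose side chains end in a carboxylate group.
Of the listed options, only glutamate belongs to this group.

glutamate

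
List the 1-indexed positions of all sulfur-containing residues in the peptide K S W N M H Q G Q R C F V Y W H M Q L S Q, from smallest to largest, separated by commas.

5, 11, 17

Cysteine (C, thiol) and methionine (M, thioether) are the two sulfur-containing amino acids.
Matching residues: M5, C11, M17.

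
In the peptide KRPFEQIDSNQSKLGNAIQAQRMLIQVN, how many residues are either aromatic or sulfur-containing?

Aromatic: F, W, Y. Sulfur-containing: C, M.
Aromatic residues here: F4 (1).
Sulfur-containing residues here: M23 (1).
The two groups share no amino acid, so total = 1 + 1 = 2.

2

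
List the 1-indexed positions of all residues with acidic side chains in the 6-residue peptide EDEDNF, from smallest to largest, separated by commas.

The acidic residues are Asp (D) and Glu (E), whose side chains end in a carboxylate group.
Matching residues: E1, D2, E3, D4.

1, 2, 3, 4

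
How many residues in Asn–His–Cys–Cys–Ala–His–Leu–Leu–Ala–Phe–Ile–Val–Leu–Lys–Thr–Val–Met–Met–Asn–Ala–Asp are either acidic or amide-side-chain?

3

Acidic: D, E. Amide-side-chain: N, Q.
Acidic residues here: Asp21 (1).
Amide-side-chain residues here: Asn1, Asn19 (2).
The two groups share no amino acid, so total = 1 + 2 = 3.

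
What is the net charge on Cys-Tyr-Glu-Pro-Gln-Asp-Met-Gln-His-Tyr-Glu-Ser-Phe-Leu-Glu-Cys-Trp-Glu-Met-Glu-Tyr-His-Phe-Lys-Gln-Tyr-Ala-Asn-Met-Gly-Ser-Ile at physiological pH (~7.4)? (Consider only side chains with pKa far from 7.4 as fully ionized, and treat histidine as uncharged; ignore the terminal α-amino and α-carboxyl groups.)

-5

The side chains ionized at physiological pH are Lys/Arg (+1) and Asp/Glu (−1); with His treated as neutral, nothing else contributes.
Positive (K, R): Lys24 → +1.
Negative (D, E): Glu3, Asp6, Glu11, Glu15, Glu18, Glu20 → −6.
Net charge = (+1) + (−6) = −5.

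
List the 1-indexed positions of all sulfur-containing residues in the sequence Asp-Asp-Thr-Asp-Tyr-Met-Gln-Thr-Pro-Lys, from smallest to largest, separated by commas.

6

Only Cys (C) and Met (M) have a sulfur atom in the side chain.
Matching residues: Met6.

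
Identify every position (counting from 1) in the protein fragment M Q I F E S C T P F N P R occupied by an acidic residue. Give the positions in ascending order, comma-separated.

5

Aspartate (D) and glutamate (E) have carboxylic-acid side chains and are the acidic amino acids.
Matching residues: E5.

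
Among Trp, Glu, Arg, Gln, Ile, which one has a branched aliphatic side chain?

Ile

The BCAAs are Val, Leu, and Ile — aliphatic side chains with a branch point.
Of the listed options, only Ile belongs to this group.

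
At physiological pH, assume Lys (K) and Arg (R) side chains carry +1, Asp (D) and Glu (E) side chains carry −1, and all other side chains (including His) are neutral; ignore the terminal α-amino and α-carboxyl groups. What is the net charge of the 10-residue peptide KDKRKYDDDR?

+1

Positive (K, R): K1, K3, R4, K5, R10 → +5.
Negative (D, E): D2, D7, D8, D9 → −4.
Net charge = (+5) + (−4) = +1.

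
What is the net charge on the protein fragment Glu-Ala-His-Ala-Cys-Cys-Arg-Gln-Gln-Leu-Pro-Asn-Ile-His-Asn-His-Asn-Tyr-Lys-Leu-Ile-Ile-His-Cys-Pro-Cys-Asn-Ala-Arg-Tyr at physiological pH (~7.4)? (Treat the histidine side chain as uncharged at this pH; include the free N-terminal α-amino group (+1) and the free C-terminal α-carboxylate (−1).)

Near pH 7.4, K and R contribute +1 each, D and E contribute −1 each, and every other side chain (His included, as stated) is uncharged.
Positive (K, R): Arg7, Lys19, Arg29 → +3.
Negative (D, E): Glu1 → −1.
The N-terminus (+1) and C-terminus (−1) cancel.
Net charge = (+3) + (−1) = +2.

+2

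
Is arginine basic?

Lysine (K), arginine (R), and histidine (H) have basic, nitrogen-containing side chains.
Arginine is in this group.

Yes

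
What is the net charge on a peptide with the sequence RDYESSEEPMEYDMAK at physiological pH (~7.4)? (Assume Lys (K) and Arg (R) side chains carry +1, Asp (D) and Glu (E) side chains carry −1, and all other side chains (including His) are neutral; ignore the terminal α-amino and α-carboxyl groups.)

Positive (K, R): R1, K16 → +2.
Negative (D, E): D2, E4, E7, E8, E11, D13 → −6.
Net charge = (+2) + (−6) = −4.

-4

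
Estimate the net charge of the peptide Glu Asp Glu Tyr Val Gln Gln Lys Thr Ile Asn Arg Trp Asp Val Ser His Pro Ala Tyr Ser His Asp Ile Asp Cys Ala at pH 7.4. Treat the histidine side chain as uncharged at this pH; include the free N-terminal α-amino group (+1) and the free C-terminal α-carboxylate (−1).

At pH ~7.4 the Lys and Arg side chains are protonated (+1), the Asp and Glu side chains are deprotonated (−1), and with His taken as neutral all other side chains carry no charge.
Positive (K, R): Lys8, Arg12 → +2.
Negative (D, E): Glu1, Asp2, Glu3, Asp14, Asp23, Asp25 → −6.
The N-terminus (+1) and C-terminus (−1) cancel.
Net charge = (+2) + (−6) = −4.

-4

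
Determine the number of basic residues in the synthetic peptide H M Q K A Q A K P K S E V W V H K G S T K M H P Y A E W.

8

Lysine (K), arginine (R), and histidine (H) have basic, nitrogen-containing side chains.
Matching residues: H1, K4, K8, K10, H16, K17, K21, H23.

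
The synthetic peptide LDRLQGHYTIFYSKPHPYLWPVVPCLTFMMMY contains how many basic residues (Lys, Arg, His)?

Matching residues: R3, H7, K14, H16.

4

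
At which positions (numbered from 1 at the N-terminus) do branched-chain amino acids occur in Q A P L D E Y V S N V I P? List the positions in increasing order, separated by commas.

The BCAAs are Val, Leu, and Ile — aliphatic side chains with a branch point.
Matching residues: L4, V8, V11, I12.

4, 8, 11, 12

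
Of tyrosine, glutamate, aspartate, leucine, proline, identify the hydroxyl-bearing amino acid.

tyrosine

The –OH-bearing residues are Ser, Thr (aliphatic alcohols), and Tyr (phenol).
Of the listed options, only tyrosine belongs to this group.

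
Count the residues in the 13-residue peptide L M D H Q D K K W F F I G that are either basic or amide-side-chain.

Basic: H, K, R. Amide-side-chain: N, Q.
Basic residues here: H4, K7, K8 (3).
Amide-side-chain residues here: Q5 (1).
The two groups share no amino acid, so total = 3 + 1 = 4.

4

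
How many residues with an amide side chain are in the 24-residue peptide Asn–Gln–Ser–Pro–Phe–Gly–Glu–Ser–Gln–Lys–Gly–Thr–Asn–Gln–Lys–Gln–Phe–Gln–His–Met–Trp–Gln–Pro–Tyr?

8

Asparagine (N) and glutamine (Q) have uncharged amide side chains.
Matching residues: Asn1, Gln2, Gln9, Asn13, Gln14, Gln16, Gln18, Gln22.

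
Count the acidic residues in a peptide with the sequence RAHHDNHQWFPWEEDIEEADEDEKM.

Aspartate (D) and glutamate (E) have carboxylic-acid side chains and are the acidic amino acids.
Matching residues: D5, E13, E14, D15, E17, E18, D20, E21, D22, E23.

10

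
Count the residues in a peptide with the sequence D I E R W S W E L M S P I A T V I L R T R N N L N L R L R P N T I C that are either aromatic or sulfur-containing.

4

Aromatic: F, W, Y. Sulfur-containing: C, M.
Aromatic residues here: W5, W7 (2).
Sulfur-containing residues here: M10, C34 (2).
The two groups share no amino acid, so total = 2 + 2 = 4.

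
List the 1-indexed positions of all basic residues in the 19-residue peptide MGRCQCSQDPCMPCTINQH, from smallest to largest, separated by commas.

3, 19

K, R, and H are the three residues with basic side chains (ε-amine, guanidinium, and imidazole respectively).
Matching residues: R3, H19.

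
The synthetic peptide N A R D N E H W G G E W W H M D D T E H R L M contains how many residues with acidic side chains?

6

Only D (aspartate) and E (glutamate) carry a side-chain carboxylic acid.
Matching residues: D4, E6, E11, D16, D17, E19.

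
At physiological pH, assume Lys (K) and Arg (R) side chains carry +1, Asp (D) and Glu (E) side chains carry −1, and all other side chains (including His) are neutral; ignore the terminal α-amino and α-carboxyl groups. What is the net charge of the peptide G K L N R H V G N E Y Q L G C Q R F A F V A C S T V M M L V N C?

Positive (K, R): K2, R5, R17 → +3.
Negative (D, E): E10 → −1.
Net charge = (+3) + (−1) = +2.

+2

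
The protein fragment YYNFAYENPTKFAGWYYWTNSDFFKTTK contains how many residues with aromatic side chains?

11

F, W, and Y each carry an aromatic ring on the side chain.
Matching residues: Y1, Y2, F4, Y6, F12, W15, Y16, Y17, W18, F23, F24.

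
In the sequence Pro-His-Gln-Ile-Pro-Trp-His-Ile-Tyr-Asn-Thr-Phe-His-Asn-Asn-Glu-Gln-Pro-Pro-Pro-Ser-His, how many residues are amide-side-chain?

5

Asparagine (N) and glutamine (Q) have uncharged amide side chains.
Matching residues: Gln3, Asn10, Asn14, Asn15, Gln17.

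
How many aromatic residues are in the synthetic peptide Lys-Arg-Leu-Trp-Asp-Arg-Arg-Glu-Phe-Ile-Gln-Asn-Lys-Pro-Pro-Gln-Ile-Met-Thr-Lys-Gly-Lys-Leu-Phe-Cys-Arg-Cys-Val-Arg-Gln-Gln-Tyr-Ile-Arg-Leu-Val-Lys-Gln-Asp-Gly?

4

F, W, and Y each carry an aromatic ring on the side chain.
Matching residues: Trp4, Phe9, Phe24, Tyr32.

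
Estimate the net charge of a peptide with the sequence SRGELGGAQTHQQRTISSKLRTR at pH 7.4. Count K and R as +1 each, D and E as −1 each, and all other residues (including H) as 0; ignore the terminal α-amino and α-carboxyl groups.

Positive (K, R): R2, R14, K19, R21, R23 → +5.
Negative (D, E): E4 → −1.
Net charge = (+5) + (−1) = +4.

+4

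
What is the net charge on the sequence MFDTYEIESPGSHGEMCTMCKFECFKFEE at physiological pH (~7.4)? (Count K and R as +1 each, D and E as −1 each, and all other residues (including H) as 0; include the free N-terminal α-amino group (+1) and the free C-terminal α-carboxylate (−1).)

Positive (K, R): K21, K26 → +2.
Negative (D, E): D3, E6, E8, E15, E23, E28, E29 → −7.
The N-terminus (+1) and C-terminus (−1) cancel.
Net charge = (+2) + (−7) = −5.

-5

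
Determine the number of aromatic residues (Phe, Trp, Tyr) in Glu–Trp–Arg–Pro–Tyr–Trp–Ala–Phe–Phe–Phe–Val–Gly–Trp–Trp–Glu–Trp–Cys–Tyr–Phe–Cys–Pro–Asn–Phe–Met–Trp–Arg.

Matching residues: Trp2, Tyr5, Trp6, Phe8, Phe9, Phe10, Trp13, Trp14, Trp16, Tyr18, Phe19, Phe23, Trp25.

13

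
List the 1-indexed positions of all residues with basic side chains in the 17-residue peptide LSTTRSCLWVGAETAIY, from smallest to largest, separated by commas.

Lysine (K), arginine (R), and histidine (H) have basic, nitrogen-containing side chains.
Matching residues: R5.

5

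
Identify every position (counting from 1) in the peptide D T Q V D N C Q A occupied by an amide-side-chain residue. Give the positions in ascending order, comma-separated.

Asparagine (N) and glutamine (Q) have uncharged amide side chains.
Matching residues: Q3, N6, Q8.

3, 6, 8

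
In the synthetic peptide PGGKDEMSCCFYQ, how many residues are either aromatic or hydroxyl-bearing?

3

Aromatic: F, W, Y. Hydroxyl-bearing: S, T, Y.
Aromatic residues here: F11, Y12 (2).
Hydroxyl-bearing residues here: S8, Y12 (2).
Y is in both groups, so the 1 Y residue must not be double-counted.
Total = 2 + 2 − 1 = 3.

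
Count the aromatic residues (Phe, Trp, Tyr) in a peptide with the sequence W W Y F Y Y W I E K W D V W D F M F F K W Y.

14

Matching residues: W1, W2, Y3, F4, Y5, Y6, W7, W11, W14, F16, F18, F19, W21, Y22.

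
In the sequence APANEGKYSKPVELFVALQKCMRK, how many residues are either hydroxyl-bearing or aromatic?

Hydroxyl-bearing: S, T, Y. Aromatic: F, W, Y.
Hydroxyl-bearing residues here: Y8, S9 (2).
Aromatic residues here: Y8, F15 (2).
Y is in both groups, so the 1 Y residue must not be double-counted.
Total = 2 + 2 − 1 = 3.

3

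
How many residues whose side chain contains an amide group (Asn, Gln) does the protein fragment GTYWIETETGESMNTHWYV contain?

1

Matching residues: N14.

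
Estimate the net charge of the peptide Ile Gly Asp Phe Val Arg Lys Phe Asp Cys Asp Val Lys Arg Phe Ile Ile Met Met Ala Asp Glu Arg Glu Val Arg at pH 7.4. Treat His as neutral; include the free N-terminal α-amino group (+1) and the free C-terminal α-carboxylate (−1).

Near pH 7.4, K and R contribute +1 each, D and E contribute −1 each, and every other side chain (His included, as stated) is uncharged.
Positive (K, R): Arg6, Lys7, Lys13, Arg14, Arg23, Arg26 → +6.
Negative (D, E): Asp3, Asp9, Asp11, Asp21, Glu22, Glu24 → −6.
The N-terminus (+1) and C-terminus (−1) cancel.
Net charge = (+6) + (−6) = 0.

0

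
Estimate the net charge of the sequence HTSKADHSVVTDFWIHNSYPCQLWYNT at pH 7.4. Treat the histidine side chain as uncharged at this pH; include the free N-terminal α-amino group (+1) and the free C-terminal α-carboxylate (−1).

-1

Near pH 7.4, K and R contribute +1 each, D and E contribute −1 each, and every other side chain (His included, as stated) is uncharged.
Positive (K, R): K4 → +1.
Negative (D, E): D6, D12 → −2.
The N-terminus (+1) and C-terminus (−1) cancel.
Net charge = (+1) + (−2) = −1.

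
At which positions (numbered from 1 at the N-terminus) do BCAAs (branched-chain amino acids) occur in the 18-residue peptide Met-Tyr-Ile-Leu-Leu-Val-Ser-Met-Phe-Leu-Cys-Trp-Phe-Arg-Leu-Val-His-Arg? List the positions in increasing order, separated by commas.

3, 4, 5, 6, 10, 15, 16

The BCAAs are Val, Leu, and Ile — aliphatic side chains with a branch point.
Matching residues: Ile3, Leu4, Leu5, Val6, Leu10, Leu15, Val16.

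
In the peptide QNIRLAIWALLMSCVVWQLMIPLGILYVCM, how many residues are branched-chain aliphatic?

13

The BCAAs are Val, Leu, and Ile — aliphatic side chains with a branch point.
Matching residues: I3, L5, I7, L10, L11, V15, V16, L19, I21, L23, I25, L26, V28.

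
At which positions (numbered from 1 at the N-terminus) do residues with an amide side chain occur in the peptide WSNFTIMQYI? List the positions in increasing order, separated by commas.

Only N (asparagine) and Q (glutamine) carry a side-chain carboxamide.
Matching residues: N3, Q8.

3, 8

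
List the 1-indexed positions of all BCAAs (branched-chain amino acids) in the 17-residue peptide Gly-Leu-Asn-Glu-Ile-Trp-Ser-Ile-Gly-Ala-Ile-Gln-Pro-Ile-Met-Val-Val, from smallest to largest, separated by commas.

V, L, and I make up the branched-chain aliphatic group.
Matching residues: Leu2, Ile5, Ile8, Ile11, Ile14, Val16, Val17.

2, 5, 8, 11, 14, 16, 17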